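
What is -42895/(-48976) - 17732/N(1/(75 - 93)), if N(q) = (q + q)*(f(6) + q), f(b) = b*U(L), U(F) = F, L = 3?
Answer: 140701529069/15819248 ≈ 8894.3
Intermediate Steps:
f(b) = 3*b (f(b) = b*3 = 3*b)
N(q) = 2*q*(18 + q) (N(q) = (q + q)*(3*6 + q) = (2*q)*(18 + q) = 2*q*(18 + q))
-42895/(-48976) - 17732/N(1/(75 - 93)) = -42895/(-48976) - 17732*(75 - 93)/(2*(18 + 1/(75 - 93))) = -42895*(-1/48976) - 17732*(-9/(18 + 1/(-18))) = 42895/48976 - 17732*(-9/(18 - 1/18)) = 42895/48976 - 17732/(2*(-1/18)*(323/18)) = 42895/48976 - 17732/(-323/162) = 42895/48976 - 17732*(-162/323) = 42895/48976 + 2872584/323 = 140701529069/15819248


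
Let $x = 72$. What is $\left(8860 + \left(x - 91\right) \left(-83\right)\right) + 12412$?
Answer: $22849$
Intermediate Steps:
$\left(8860 + \left(x - 91\right) \left(-83\right)\right) + 12412 = \left(8860 + \left(72 - 91\right) \left(-83\right)\right) + 12412 = \left(8860 - -1577\right) + 12412 = \left(8860 + 1577\right) + 12412 = 10437 + 12412 = 22849$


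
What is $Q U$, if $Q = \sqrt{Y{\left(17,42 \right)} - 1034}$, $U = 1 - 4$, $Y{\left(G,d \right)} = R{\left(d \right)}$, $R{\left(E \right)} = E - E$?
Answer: $- 3 i \sqrt{1034} \approx - 96.468 i$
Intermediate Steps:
$R{\left(E \right)} = 0$
$Y{\left(G,d \right)} = 0$
$U = -3$ ($U = 1 - 4 = -3$)
$Q = i \sqrt{1034}$ ($Q = \sqrt{0 - 1034} = \sqrt{-1034} = i \sqrt{1034} \approx 32.156 i$)
$Q U = i \sqrt{1034} \left(-3\right) = - 3 i \sqrt{1034}$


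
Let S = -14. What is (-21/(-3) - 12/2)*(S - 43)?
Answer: -57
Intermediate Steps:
(-21/(-3) - 12/2)*(S - 43) = (-21/(-3) - 12/2)*(-14 - 43) = (-21*(-1/3) - 12*1/2)*(-57) = (7 - 6)*(-57) = 1*(-57) = -57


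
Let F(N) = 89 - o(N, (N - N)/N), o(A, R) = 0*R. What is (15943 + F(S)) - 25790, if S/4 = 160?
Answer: -9758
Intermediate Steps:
S = 640 (S = 4*160 = 640)
o(A, R) = 0
F(N) = 89 (F(N) = 89 - 1*0 = 89 + 0 = 89)
(15943 + F(S)) - 25790 = (15943 + 89) - 25790 = 16032 - 25790 = -9758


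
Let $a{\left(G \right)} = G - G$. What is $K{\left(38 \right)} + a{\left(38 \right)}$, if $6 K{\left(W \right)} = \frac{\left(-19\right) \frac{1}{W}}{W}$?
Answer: $- \frac{1}{456} \approx -0.002193$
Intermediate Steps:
$a{\left(G \right)} = 0$
$K{\left(W \right)} = - \frac{19}{6 W^{2}}$ ($K{\left(W \right)} = \frac{- \frac{19}{W} \frac{1}{W}}{6} = \frac{\left(-19\right) \frac{1}{W^{2}}}{6} = - \frac{19}{6 W^{2}}$)
$K{\left(38 \right)} + a{\left(38 \right)} = - \frac{19}{6 \cdot 1444} + 0 = \left(- \frac{19}{6}\right) \frac{1}{1444} + 0 = - \frac{1}{456} + 0 = - \frac{1}{456}$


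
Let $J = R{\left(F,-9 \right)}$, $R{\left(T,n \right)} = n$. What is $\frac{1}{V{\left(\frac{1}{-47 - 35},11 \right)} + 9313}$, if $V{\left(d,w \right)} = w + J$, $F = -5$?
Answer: $\frac{1}{9315} \approx 0.00010735$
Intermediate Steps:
$J = -9$
$V{\left(d,w \right)} = -9 + w$ ($V{\left(d,w \right)} = w - 9 = -9 + w$)
$\frac{1}{V{\left(\frac{1}{-47 - 35},11 \right)} + 9313} = \frac{1}{\left(-9 + 11\right) + 9313} = \frac{1}{2 + 9313} = \frac{1}{9315}$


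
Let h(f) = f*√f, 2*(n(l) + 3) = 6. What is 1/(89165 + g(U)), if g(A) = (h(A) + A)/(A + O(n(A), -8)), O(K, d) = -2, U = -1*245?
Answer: 43519424/3880452725649 - 84721*I*√5/97011318141225 ≈ 1.1215e-5 - 1.9528e-9*I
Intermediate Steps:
n(l) = 0 (n(l) = -3 + (½)*6 = -3 + 3 = 0)
h(f) = f^(3/2)
U = -245
g(A) = (A + A^(3/2))/(-2 + A) (g(A) = (A^(3/2) + A)/(A - 2) = (A + A^(3/2))/(-2 + A))
1/(89165 + g(U)) = 1/(89165 + (-245 + (-245)^(3/2))/(-2 - 245)) = 1/(89165 + (-245 - 1715*I*√5)/(-247)) = 1/(89165 - (-245 - 1715*I*√5)/247) = 1/(89165 + (245/247 + 1715*I*√5/247)) = 1/(22024000/247 + 1715*I*√5/247)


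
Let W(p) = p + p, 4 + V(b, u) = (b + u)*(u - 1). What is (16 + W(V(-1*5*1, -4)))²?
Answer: 9604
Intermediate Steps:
V(b, u) = -4 + (-1 + u)*(b + u) (V(b, u) = -4 + (b + u)*(u - 1) = -4 + (b + u)*(-1 + u) = -4 + (-1 + u)*(b + u))
W(p) = 2*p
(16 + W(V(-1*5*1, -4)))² = (16 + 2*(-4 + (-4)² - (-1*5) - 1*(-4) + (-1*5*1)*(-4)))² = (16 + 2*(-4 + 16 - (-5) + 4 - 5*1*(-4)))² = (16 + 2*(-4 + 16 - 1*(-5) + 4 - 5*(-4)))² = (16 + 2*(-4 + 16 + 5 + 4 + 20))² = (16 + 2*41)² = (16 + 82)² = 98² = 9604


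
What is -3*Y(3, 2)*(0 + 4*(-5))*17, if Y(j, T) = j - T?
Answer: 1020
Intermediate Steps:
-3*Y(3, 2)*(0 + 4*(-5))*17 = -3*(3 - 1*2)*(0 + 4*(-5))*17 = -3*(3 - 2)*(0 - 20)*17 = -3*(-20)*17 = 60*17 = 1020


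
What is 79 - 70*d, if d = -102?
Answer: 7219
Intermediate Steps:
79 - 70*d = 79 - 70*(-102) = 79 + 7140 = 7219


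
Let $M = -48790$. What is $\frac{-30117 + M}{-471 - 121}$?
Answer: $\frac{78907}{592} \approx 133.29$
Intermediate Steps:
$\frac{-30117 + M}{-471 - 121} = \frac{-30117 - 48790}{-471 - 121} = - \frac{78907}{-471 - 121} = - \frac{78907}{-592} = \left(-78907\right) \left(- \frac{1}{592}\right) = \frac{78907}{592}$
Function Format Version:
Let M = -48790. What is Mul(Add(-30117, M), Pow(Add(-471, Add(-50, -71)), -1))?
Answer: Rational(78907, 592) ≈ 133.29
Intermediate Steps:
Mul(Add(-30117, M), Pow(Add(-471, Add(-50, -71)), -1)) = Mul(Add(-30117, -48790), Pow(Add(-471, Add(-50, -71)), -1)) = Mul(-78907, Pow(Add(-471, -121), -1)) = Mul(-78907, Pow(-592, -1)) = Mul(-78907, Rational(-1, 592)) = Rational(78907, 592)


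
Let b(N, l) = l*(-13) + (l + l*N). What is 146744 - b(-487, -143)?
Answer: 75387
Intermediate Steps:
b(N, l) = -12*l + N*l (b(N, l) = -13*l + (l + N*l) = -12*l + N*l)
146744 - b(-487, -143) = 146744 - (-143)*(-12 - 487) = 146744 - (-143)*(-499) = 146744 - 1*71357 = 146744 - 71357 = 75387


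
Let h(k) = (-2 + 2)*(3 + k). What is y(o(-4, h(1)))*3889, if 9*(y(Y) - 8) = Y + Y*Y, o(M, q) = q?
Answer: 31112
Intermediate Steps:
h(k) = 0 (h(k) = 0*(3 + k) = 0)
y(Y) = 8 + Y/9 + Y²/9 (y(Y) = 8 + (Y + Y*Y)/9 = 8 + (Y + Y²)/9 = 8 + (Y/9 + Y²/9) = 8 + Y/9 + Y²/9)
y(o(-4, h(1)))*3889 = (8 + (⅑)*0 + (⅑)*0²)*3889 = (8 + 0 + (⅑)*0)*3889 = (8 + 0 + 0)*3889 = 8*3889 = 31112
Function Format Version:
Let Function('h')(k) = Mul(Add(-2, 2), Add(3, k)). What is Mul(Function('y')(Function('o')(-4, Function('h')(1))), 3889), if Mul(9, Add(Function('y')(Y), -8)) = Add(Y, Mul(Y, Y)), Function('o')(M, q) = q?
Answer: 31112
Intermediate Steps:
Function('h')(k) = 0 (Function('h')(k) = Mul(0, Add(3, k)) = 0)
Function('y')(Y) = Add(8, Mul(Rational(1, 9), Y), Mul(Rational(1, 9), Pow(Y, 2))) (Function('y')(Y) = Add(8, Mul(Rational(1, 9), Add(Y, Mul(Y, Y)))) = Add(8, Mul(Rational(1, 9), Add(Y, Pow(Y, 2)))) = Add(8, Add(Mul(Rational(1, 9), Y), Mul(Rational(1, 9), Pow(Y, 2)))) = Add(8, Mul(Rational(1, 9), Y), Mul(Rational(1, 9), Pow(Y, 2))))
Mul(Function('y')(Function('o')(-4, Function('h')(1))), 3889) = Mul(Add(8, Mul(Rational(1, 9), 0), Mul(Rational(1, 9), Pow(0, 2))), 3889) = Mul(Add(8, 0, Mul(Rational(1, 9), 0)), 3889) = Mul(Add(8, 0, 0), 3889) = Mul(8, 3889) = 31112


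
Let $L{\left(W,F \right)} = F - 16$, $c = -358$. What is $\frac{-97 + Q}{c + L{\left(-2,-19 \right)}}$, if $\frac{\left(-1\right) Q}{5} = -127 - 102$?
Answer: $- \frac{8}{3} \approx -2.6667$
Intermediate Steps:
$Q = 1145$ ($Q = - 5 \left(-127 - 102\right) = \left(-5\right) \left(-229\right) = 1145$)
$L{\left(W,F \right)} = -16 + F$
$\frac{-97 + Q}{c + L{\left(-2,-19 \right)}} = \frac{-97 + 1145}{-358 - 35} = \frac{1048}{-358 - 35} = \frac{1048}{-393} = 1048 \left(- \frac{1}{393}\right) = - \frac{8}{3}$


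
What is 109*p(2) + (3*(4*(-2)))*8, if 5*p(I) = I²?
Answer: -524/5 ≈ -104.80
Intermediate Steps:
p(I) = I²/5
109*p(2) + (3*(4*(-2)))*8 = 109*((⅕)*2²) + (3*(4*(-2)))*8 = 109*((⅕)*4) + (3*(-8))*8 = 109*(⅘) - 24*8 = 436/5 - 192 = -524/5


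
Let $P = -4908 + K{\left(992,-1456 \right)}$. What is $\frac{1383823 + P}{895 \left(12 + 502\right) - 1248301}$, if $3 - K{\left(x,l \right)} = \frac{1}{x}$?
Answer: $- \frac{1367886655}{781964832} \approx -1.7493$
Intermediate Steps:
$K{\left(x,l \right)} = 3 - \frac{1}{x}$
$P = - \frac{4865761}{992}$ ($P = -4908 + \left(3 - \frac{1}{992}\right) = -4908 + \frac{2975}{992} = - \frac{4865761}{992} \approx -4905.0$)
$\frac{1383823 + P}{895 \left(12 + 502\right) - 1248301} = \frac{1383823 - \frac{4865761}{992}}{895 \left(12 + 502\right) - 1248301} = \frac{1367886655}{992 \left(895 \cdot 514 - 1248301\right)} = \frac{1367886655}{992 \left(460030 - 1248301\right)} = \frac{1367886655}{992 \left(-788271\right)} = \frac{1367886655}{992} \left(- \frac{1}{788271}\right) = - \frac{1367886655}{781964832}$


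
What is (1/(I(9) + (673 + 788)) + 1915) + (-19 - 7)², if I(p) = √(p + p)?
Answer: 1843499578/711501 - √2/711501 ≈ 2591.0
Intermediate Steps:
I(p) = √2*√p (I(p) = √(2*p) = √2*√p)
(1/(I(9) + (673 + 788)) + 1915) + (-19 - 7)² = (1/(√2*√9 + (673 + 788)) + 1915) + (-19 - 7)² = (1/(√2*3 + 1461) + 1915) + (-26)² = (1/(3*√2 + 1461) + 1915) + 676 = (1/(1461 + 3*√2) + 1915) + 676 = (1915 + 1/(1461 + 3*√2)) + 676 = 2591 + 1/(1461 + 3*√2)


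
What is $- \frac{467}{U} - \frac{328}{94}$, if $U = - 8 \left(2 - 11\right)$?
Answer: $- \frac{33757}{3384} \approx -9.9755$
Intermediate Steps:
$U = 72$ ($U = \left(-8\right) \left(-9\right) = 72$)
$- \frac{467}{U} - \frac{328}{94} = - \frac{467}{72} - \frac{328}{94} = \left(-467\right) \frac{1}{72} - \frac{164}{47} = - \frac{467}{72} - \frac{164}{47} = - \frac{33757}{3384}$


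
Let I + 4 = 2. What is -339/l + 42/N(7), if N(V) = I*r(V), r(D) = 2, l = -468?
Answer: -1525/156 ≈ -9.7756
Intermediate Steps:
I = -2 (I = -4 + 2 = -2)
N(V) = -4 (N(V) = -2*2 = -4)
-339/l + 42/N(7) = -339/(-468) + 42/(-4) = -339*(-1/468) + 42*(-¼) = 113/156 - 21/2 = -1525/156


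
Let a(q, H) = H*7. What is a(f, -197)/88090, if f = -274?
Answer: -1379/88090 ≈ -0.015654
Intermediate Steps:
a(q, H) = 7*H
a(f, -197)/88090 = (7*(-197))/88090 = -1379*1/88090 = -1379/88090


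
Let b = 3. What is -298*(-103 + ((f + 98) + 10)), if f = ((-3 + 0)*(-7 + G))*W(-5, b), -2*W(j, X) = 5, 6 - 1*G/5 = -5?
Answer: -108770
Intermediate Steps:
G = 55 (G = 30 - 5*(-5) = 30 + 25 = 55)
W(j, X) = -5/2 (W(j, X) = -1/2*5 = -5/2)
f = 360 (f = ((-3 + 0)*(-7 + 55))*(-5/2) = -3*48*(-5/2) = -144*(-5/2) = 360)
-298*(-103 + ((f + 98) + 10)) = -298*(-103 + ((360 + 98) + 10)) = -298*(-103 + (458 + 10)) = -298*(-103 + 468) = -298*365 = -108770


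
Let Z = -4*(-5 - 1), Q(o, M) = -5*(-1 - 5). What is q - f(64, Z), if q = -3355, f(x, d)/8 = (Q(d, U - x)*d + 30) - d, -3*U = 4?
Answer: -9163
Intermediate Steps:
U = -4/3 (U = -⅓*4 = -4/3 ≈ -1.3333)
Q(o, M) = 30 (Q(o, M) = -5*(-6) = 30)
Z = 24 (Z = -4*(-6) = 24)
f(x, d) = 240 + 232*d (f(x, d) = 8*((30*d + 30) - d) = 8*((30 + 30*d) - d) = 8*(30 + 29*d) = 240 + 232*d)
q - f(64, Z) = -3355 - (240 + 232*24) = -3355 - (240 + 5568) = -3355 - 1*5808 = -3355 - 5808 = -9163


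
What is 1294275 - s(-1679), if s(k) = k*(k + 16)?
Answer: -1497902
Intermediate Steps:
s(k) = k*(16 + k)
1294275 - s(-1679) = 1294275 - (-1679)*(16 - 1679) = 1294275 - (-1679)*(-1663) = 1294275 - 1*2792177 = 1294275 - 2792177 = -1497902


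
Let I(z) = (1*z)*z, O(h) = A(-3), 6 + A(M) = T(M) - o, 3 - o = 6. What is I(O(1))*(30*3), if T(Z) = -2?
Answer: 2250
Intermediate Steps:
o = -3 (o = 3 - 1*6 = 3 - 6 = -3)
A(M) = -5 (A(M) = -6 + (-2 - 1*(-3)) = -6 + (-2 + 3) = -6 + 1 = -5)
O(h) = -5
I(z) = z² (I(z) = z*z = z²)
I(O(1))*(30*3) = (-5)²*(30*3) = 25*90 = 2250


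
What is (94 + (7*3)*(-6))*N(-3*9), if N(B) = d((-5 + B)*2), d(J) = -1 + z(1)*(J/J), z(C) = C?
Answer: 0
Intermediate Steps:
d(J) = 0 (d(J) = -1 + 1*(J/J) = -1 + 1*1 = -1 + 1 = 0)
N(B) = 0
(94 + (7*3)*(-6))*N(-3*9) = (94 + (7*3)*(-6))*0 = (94 + 21*(-6))*0 = (94 - 126)*0 = -32*0 = 0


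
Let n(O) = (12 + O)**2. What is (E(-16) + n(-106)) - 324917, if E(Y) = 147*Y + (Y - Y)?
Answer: -318433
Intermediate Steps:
E(Y) = 147*Y (E(Y) = 147*Y + 0 = 147*Y)
(E(-16) + n(-106)) - 324917 = (147*(-16) + (12 - 106)**2) - 324917 = (-2352 + (-94)**2) - 324917 = (-2352 + 8836) - 324917 = 6484 - 324917 = -318433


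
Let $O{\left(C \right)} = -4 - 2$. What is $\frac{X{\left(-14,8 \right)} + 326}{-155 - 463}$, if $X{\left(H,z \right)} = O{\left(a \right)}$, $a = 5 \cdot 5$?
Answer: $- \frac{160}{309} \approx -0.5178$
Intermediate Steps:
$a = 25$
$O{\left(C \right)} = -6$
$X{\left(H,z \right)} = -6$
$\frac{X{\left(-14,8 \right)} + 326}{-155 - 463} = \frac{-6 + 326}{-155 - 463} = \frac{320}{-618} = 320 \left(- \frac{1}{618}\right) = - \frac{160}{309}$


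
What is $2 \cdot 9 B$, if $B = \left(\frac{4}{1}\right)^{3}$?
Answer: $1152$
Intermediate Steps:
$B = 64$ ($B = \left(4 \cdot 1\right)^{3} = 4^{3} = 64$)
$2 \cdot 9 B = 2 \cdot 9 \cdot 64 = 18 \cdot 64 = 1152$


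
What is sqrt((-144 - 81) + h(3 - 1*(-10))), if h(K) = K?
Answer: 2*I*sqrt(53) ≈ 14.56*I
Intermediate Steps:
sqrt((-144 - 81) + h(3 - 1*(-10))) = sqrt((-144 - 81) + (3 - 1*(-10))) = sqrt(-225 + (3 + 10)) = sqrt(-225 + 13) = sqrt(-212) = 2*I*sqrt(53)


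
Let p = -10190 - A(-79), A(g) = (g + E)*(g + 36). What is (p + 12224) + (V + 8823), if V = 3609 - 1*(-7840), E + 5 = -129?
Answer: 13147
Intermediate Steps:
E = -134 (E = -5 - 129 = -134)
V = 11449 (V = 3609 + 7840 = 11449)
A(g) = (-134 + g)*(36 + g) (A(g) = (g - 134)*(g + 36) = (-134 + g)*(36 + g))
p = -19349 (p = -10190 - (-4824 + (-79)**2 - 98*(-79)) = -10190 - (-4824 + 6241 + 7742) = -10190 - 1*9159 = -10190 - 9159 = -19349)
(p + 12224) + (V + 8823) = (-19349 + 12224) + (11449 + 8823) = -7125 + 20272 = 13147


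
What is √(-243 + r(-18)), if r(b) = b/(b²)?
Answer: 25*I*√14/6 ≈ 15.59*I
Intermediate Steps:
r(b) = 1/b (r(b) = b/b² = 1/b)
√(-243 + r(-18)) = √(-243 + 1/(-18)) = √(-243 - 1/18) = √(-4375/18) = 25*I*√14/6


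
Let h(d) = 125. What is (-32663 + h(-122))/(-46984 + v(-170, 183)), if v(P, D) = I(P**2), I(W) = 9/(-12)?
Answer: 130152/187939 ≈ 0.69252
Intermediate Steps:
I(W) = -3/4 (I(W) = 9*(-1/12) = -3/4)
v(P, D) = -3/4
(-32663 + h(-122))/(-46984 + v(-170, 183)) = (-32663 + 125)/(-46984 - 3/4) = -32538/(-187939/4) = -32538*(-4/187939) = 130152/187939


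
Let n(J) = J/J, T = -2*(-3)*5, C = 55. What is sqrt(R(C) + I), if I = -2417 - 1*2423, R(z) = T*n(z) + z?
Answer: I*sqrt(4755) ≈ 68.957*I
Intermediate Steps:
T = 30 (T = 6*5 = 30)
n(J) = 1
R(z) = 30 + z (R(z) = 30*1 + z = 30 + z)
I = -4840 (I = -2417 - 2423 = -4840)
sqrt(R(C) + I) = sqrt((30 + 55) - 4840) = sqrt(85 - 4840) = sqrt(-4755) = I*sqrt(4755)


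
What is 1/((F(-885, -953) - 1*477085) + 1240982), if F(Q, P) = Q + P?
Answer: 1/762059 ≈ 1.3122e-6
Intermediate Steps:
F(Q, P) = P + Q
1/((F(-885, -953) - 1*477085) + 1240982) = 1/(((-953 - 885) - 1*477085) + 1240982) = 1/((-1838 - 477085) + 1240982) = 1/(-478923 + 1240982) = 1/762059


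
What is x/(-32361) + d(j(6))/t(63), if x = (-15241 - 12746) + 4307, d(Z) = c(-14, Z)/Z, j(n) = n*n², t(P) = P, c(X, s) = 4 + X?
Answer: 1094945/1497852 ≈ 0.73101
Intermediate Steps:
j(n) = n³
d(Z) = -10/Z (d(Z) = (4 - 14)/Z = -10/Z)
x = -23680 (x = -27987 + 4307 = -23680)
x/(-32361) + d(j(6))/t(63) = -23680/(-32361) - 10/(6³)/63 = -23680*(-1/32361) - 10/216*(1/63) = 23680/32361 - 10*1/216*(1/63) = 23680/32361 - 5/108*1/63 = 23680/32361 - 5/6804 = 1094945/1497852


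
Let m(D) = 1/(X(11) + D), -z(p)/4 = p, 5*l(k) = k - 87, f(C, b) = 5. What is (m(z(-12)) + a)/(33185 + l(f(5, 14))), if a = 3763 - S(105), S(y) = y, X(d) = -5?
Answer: 786475/7131249 ≈ 0.11029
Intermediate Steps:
l(k) = -87/5 + k/5 (l(k) = (k - 87)/5 = (-87 + k)/5 = -87/5 + k/5)
z(p) = -4*p
m(D) = 1/(-5 + D)
a = 3658 (a = 3763 - 1*105 = 3763 - 105 = 3658)
(m(z(-12)) + a)/(33185 + l(f(5, 14))) = (1/(-5 - 4*(-12)) + 3658)/(33185 + (-87/5 + (⅕)*5)) = (1/(-5 + 48) + 3658)/(33185 + (-87/5 + 1)) = (1/43 + 3658)/(33185 - 82/5) = (1/43 + 3658)/(165843/5) = (157295/43)*(5/165843) = 786475/7131249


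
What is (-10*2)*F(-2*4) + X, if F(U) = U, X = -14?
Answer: 146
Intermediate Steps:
(-10*2)*F(-2*4) + X = (-10*2)*(-2*4) - 14 = -20*(-8) - 14 = 160 - 14 = 146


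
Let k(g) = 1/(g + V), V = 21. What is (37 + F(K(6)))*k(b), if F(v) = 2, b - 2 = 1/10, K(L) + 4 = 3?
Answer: 130/77 ≈ 1.6883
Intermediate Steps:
K(L) = -1 (K(L) = -4 + 3 = -1)
b = 21/10 (b = 2 + 1/10 = 21/10 ≈ 2.1000)
k(g) = 1/(21 + g) (k(g) = 1/(g + 21) = 1/(21 + g))
(37 + F(K(6)))*k(b) = (37 + 2)/(21 + 21/10) = 39/(231/10) = 39*(10/231) = 130/77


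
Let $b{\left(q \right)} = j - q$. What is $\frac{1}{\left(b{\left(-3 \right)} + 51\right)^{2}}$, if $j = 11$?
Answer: $\frac{1}{4225} \approx 0.00023669$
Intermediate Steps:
$b{\left(q \right)} = 11 - q$
$\frac{1}{\left(b{\left(-3 \right)} + 51\right)^{2}} = \frac{1}{\left(\left(11 - -3\right) + 51\right)^{2}} = \frac{1}{\left(\left(11 + 3\right) + 51\right)^{2}} = \frac{1}{\left(14 + 51\right)^{2}} = \frac{1}{65^{2}} = \frac{1}{4225}$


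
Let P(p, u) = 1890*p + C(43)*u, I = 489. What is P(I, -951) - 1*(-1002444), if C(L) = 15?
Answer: 1912389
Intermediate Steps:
P(p, u) = 15*u + 1890*p (P(p, u) = 1890*p + 15*u = 15*u + 1890*p)
P(I, -951) - 1*(-1002444) = (15*(-951) + 1890*489) - 1*(-1002444) = (-14265 + 924210) + 1002444 = 909945 + 1002444 = 1912389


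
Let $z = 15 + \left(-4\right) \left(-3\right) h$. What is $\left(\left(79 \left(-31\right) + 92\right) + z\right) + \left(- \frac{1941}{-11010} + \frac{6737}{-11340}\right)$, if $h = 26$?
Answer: $- \frac{8450152181}{4161780} \approx -2030.4$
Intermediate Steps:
$z = 327$ ($z = 15 + \left(-4\right) \left(-3\right) 26 = 15 + 12 \cdot 26 = 15 + 312 = 327$)
$\left(\left(79 \left(-31\right) + 92\right) + z\right) + \left(- \frac{1941}{-11010} + \frac{6737}{-11340}\right) = \left(\left(79 \left(-31\right) + 92\right) + 327\right) + \left(- \frac{1941}{-11010} + \frac{6737}{-11340}\right) = \left(\left(-2449 + 92\right) + 327\right) + \left(\left(-1941\right) \left(- \frac{1}{11010}\right) + 6737 \left(- \frac{1}{11340}\right)\right) = \left(-2357 + 327\right) + \left(\frac{647}{3670} - \frac{6737}{11340}\right) = -2030 - \frac{1738781}{4161780} = - \frac{8450152181}{4161780}$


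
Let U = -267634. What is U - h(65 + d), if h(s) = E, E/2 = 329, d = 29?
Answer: -268292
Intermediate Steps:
E = 658 (E = 2*329 = 658)
h(s) = 658
U - h(65 + d) = -267634 - 1*658 = -267634 - 658 = -268292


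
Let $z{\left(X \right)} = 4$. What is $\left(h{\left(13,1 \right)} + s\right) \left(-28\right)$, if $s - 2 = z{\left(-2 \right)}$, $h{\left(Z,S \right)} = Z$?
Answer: $-532$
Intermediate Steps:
$s = 6$ ($s = 2 + 4 = 6$)
$\left(h{\left(13,1 \right)} + s\right) \left(-28\right) = \left(13 + 6\right) \left(-28\right) = 19 \left(-28\right) = -532$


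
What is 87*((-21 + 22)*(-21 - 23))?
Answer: -3828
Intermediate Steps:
87*((-21 + 22)*(-21 - 23)) = 87*(1*(-44)) = 87*(-44) = -3828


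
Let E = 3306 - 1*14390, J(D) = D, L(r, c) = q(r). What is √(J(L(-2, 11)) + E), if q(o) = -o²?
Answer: 12*I*√77 ≈ 105.3*I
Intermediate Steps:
L(r, c) = -r²
E = -11084 (E = 3306 - 14390 = -11084)
√(J(L(-2, 11)) + E) = √(-1*(-2)² - 11084) = √(-1*4 - 11084) = √(-4 - 11084) = √(-11088) = 12*I*√77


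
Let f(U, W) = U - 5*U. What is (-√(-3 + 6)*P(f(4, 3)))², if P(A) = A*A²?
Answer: 50331648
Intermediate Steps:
f(U, W) = -4*U
P(A) = A³
(-√(-3 + 6)*P(f(4, 3)))² = (-√(-3 + 6)*(-4*4)³)² = (-√3*(-16)³)² = (-√3*(-4096))² = (-(-4096)*√3)² = (4096*√3)² = 50331648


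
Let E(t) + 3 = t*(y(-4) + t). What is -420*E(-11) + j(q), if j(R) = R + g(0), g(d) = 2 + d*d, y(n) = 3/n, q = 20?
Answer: -53003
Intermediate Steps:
g(d) = 2 + d²
E(t) = -3 + t*(-¾ + t) (E(t) = -3 + t*(3/(-4) + t) = -3 + t*(3*(-¼) + t) = -3 + t*(-¾ + t))
j(R) = 2 + R (j(R) = R + (2 + 0²) = R + (2 + 0) = R + 2 = 2 + R)
-420*E(-11) + j(q) = -420*(-3 + (-11)² - ¾*(-11)) + (2 + 20) = -420*(-3 + 121 + 33/4) + 22 = -420*505/4 + 22 = -53025 + 22 = -53003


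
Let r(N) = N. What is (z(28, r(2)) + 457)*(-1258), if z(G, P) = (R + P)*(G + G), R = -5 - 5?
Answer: -11322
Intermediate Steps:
R = -10
z(G, P) = 2*G*(-10 + P) (z(G, P) = (-10 + P)*(G + G) = (-10 + P)*(2*G) = 2*G*(-10 + P))
(z(28, r(2)) + 457)*(-1258) = (2*28*(-10 + 2) + 457)*(-1258) = (2*28*(-8) + 457)*(-1258) = (-448 + 457)*(-1258) = 9*(-1258) = -11322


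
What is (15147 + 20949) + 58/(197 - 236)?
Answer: 1407686/39 ≈ 36095.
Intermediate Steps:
(15147 + 20949) + 58/(197 - 236) = 36096 + 58/(-39) = 36096 - 1/39*58 = 36096 - 58/39 = 1407686/39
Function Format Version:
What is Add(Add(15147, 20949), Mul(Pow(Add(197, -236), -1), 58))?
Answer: Rational(1407686, 39) ≈ 36095.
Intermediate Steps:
Add(Add(15147, 20949), Mul(Pow(Add(197, -236), -1), 58)) = Add(36096, Mul(Pow(-39, -1), 58)) = Add(36096, Mul(Rational(-1, 39), 58)) = Add(36096, Rational(-58, 39)) = Rational(1407686, 39)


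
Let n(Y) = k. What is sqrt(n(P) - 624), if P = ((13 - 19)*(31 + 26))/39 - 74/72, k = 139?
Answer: I*sqrt(485) ≈ 22.023*I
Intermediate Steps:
P = -4585/468 (P = -6*57*(1/39) - 74*1/72 = -342*1/39 - 37/36 = -114/13 - 37/36 = -4585/468 ≈ -9.7970)
n(Y) = 139
sqrt(n(P) - 624) = sqrt(139 - 624) = sqrt(-485) = I*sqrt(485)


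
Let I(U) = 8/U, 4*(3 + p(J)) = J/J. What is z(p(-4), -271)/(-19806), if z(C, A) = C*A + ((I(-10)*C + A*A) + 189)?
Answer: -1487549/396120 ≈ -3.7553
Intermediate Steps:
p(J) = -11/4 (p(J) = -3 + (J/J)/4 = -3 + (¼)*1 = -3 + ¼ = -11/4)
z(C, A) = 189 + A² - 4*C/5 + A*C (z(C, A) = C*A + (((8/(-10))*C + A*A) + 189) = A*C + (((8*(-⅒))*C + A²) + 189) = A*C + ((-4*C/5 + A²) + 189) = A*C + ((A² - 4*C/5) + 189) = A*C + (189 + A² - 4*C/5) = 189 + A² - 4*C/5 + A*C)
z(p(-4), -271)/(-19806) = (189 + (-271)² - ⅘*(-11/4) - 271*(-11/4))/(-19806) = (189 + 73441 + 11/5 + 2981/4)*(-1/19806) = (1487549/20)*(-1/19806) = -1487549/396120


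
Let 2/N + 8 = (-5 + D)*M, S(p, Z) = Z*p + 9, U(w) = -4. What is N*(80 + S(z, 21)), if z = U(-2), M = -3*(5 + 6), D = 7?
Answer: -5/37 ≈ -0.13514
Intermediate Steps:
M = -33 (M = -3*11 = -33)
z = -4
S(p, Z) = 9 + Z*p
N = -1/37 (N = 2/(-8 + (-5 + 7)*(-33)) = 2/(-8 + 2*(-33)) = 2/(-8 - 66) = 2/(-74) = 2*(-1/74) = -1/37 ≈ -0.027027)
N*(80 + S(z, 21)) = -(80 + (9 + 21*(-4)))/37 = -(80 + (9 - 84))/37 = -(80 - 75)/37 = -1/37*5 = -5/37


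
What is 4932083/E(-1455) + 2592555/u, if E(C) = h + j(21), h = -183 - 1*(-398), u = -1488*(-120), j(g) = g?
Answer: 14688076391/702336 ≈ 20913.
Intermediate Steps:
u = 178560
h = 215 (h = -183 + 398 = 215)
E(C) = 236 (E(C) = 215 + 21 = 236)
4932083/E(-1455) + 2592555/u = 4932083/236 + 2592555/178560 = 4932083*(1/236) + 2592555*(1/178560) = 4932083/236 + 172837/11904 = 14688076391/702336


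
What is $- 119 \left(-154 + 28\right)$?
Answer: $14994$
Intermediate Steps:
$- 119 \left(-154 + 28\right) = \left(-119\right) \left(-126\right) = 14994$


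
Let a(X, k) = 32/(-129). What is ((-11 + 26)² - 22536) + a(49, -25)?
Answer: -2878151/129 ≈ -22311.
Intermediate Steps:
a(X, k) = -32/129 (a(X, k) = 32*(-1/129) = -32/129)
((-11 + 26)² - 22536) + a(49, -25) = ((-11 + 26)² - 22536) - 32/129 = (15² - 22536) - 32/129 = (225 - 22536) - 32/129 = -22311 - 32/129 = -2878151/129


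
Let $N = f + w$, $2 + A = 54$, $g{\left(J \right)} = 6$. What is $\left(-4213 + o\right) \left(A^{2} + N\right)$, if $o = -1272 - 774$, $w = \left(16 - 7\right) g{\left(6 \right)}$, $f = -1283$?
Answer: $-9232025$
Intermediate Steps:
$w = 54$ ($w = \left(16 - 7\right) 6 = 9 \cdot 6 = 54$)
$A = 52$ ($A = -2 + 54 = 52$)
$N = -1229$ ($N = -1283 + 54 = -1229$)
$o = -2046$ ($o = -1272 - 774 = -2046$)
$\left(-4213 + o\right) \left(A^{2} + N\right) = \left(-4213 - 2046\right) \left(52^{2} - 1229\right) = - 6259 \left(2704 - 1229\right) = \left(-6259\right) 1475 = -9232025$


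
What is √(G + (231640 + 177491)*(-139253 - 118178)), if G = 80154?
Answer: 3*I*√11702546923 ≈ 3.2454e+5*I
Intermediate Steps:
√(G + (231640 + 177491)*(-139253 - 118178)) = √(80154 + (231640 + 177491)*(-139253 - 118178)) = √(80154 + 409131*(-257431)) = √(80154 - 105323002461) = √(-105322922307) = 3*I*√11702546923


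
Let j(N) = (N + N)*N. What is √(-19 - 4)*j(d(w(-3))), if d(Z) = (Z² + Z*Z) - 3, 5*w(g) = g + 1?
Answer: 8978*I*√23/625 ≈ 68.891*I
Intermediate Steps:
w(g) = ⅕ + g/5 (w(g) = (g + 1)/5 = (1 + g)/5 = ⅕ + g/5)
d(Z) = -3 + 2*Z² (d(Z) = (Z² + Z²) - 3 = 2*Z² - 3 = -3 + 2*Z²)
j(N) = 2*N² (j(N) = (2*N)*N = 2*N²)
√(-19 - 4)*j(d(w(-3))) = √(-19 - 4)*(2*(-3 + 2*(⅕ + (⅕)*(-3))²)²) = √(-23)*(2*(-3 + 2*(⅕ - ⅗)²)²) = (I*√23)*(2*(-3 + 2*(-⅖)²)²) = (I*√23)*(2*(-3 + 2*(4/25))²) = (I*√23)*(2*(-3 + 8/25)²) = (I*√23)*(2*(-67/25)²) = (I*√23)*(2*(4489/625)) = (I*√23)*(8978/625) = 8978*I*√23/625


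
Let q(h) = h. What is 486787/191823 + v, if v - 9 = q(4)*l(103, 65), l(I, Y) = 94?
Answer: 74338642/191823 ≈ 387.54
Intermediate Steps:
v = 385 (v = 9 + 4*94 = 9 + 376 = 385)
486787/191823 + v = 486787/191823 + 385 = 74338642/191823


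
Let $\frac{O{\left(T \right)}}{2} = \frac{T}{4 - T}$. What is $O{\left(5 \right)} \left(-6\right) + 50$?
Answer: $110$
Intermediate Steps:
$O{\left(T \right)} = \frac{2 T}{4 - T}$ ($O{\left(T \right)} = 2 \frac{T}{4 - T} = \frac{2 T}{4 - T}$)
$O{\left(5 \right)} \left(-6\right) + 50 = \left(-2\right) 5 \frac{1}{-4 + 5} \left(-6\right) + 50 = \left(-2\right) 5 \cdot 1^{-1} \left(-6\right) + 50 = \left(-2\right) 5 \cdot 1 \left(-6\right) + 50 = \left(-10\right) \left(-6\right) + 50 = 60 + 50 = 110$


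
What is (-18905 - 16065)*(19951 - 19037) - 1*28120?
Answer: -31990700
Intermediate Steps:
(-18905 - 16065)*(19951 - 19037) - 1*28120 = -34970*914 - 28120 = -31962580 - 28120 = -31990700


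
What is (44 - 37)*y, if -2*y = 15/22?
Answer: -105/44 ≈ -2.3864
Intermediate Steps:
y = -15/44 (y = -15/(2*22) = -½*15/22 = -15/44 ≈ -0.34091)
(44 - 37)*y = (44 - 37)*(-15/44) = 7*(-15/44) = -105/44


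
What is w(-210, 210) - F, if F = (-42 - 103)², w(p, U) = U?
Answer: -20815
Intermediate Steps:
F = 21025 (F = (-145)² = 21025)
w(-210, 210) - F = 210 - 1*21025 = 210 - 21025 = -20815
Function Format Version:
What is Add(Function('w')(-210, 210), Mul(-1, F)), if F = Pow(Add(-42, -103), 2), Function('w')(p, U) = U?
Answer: -20815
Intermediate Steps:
F = 21025 (F = Pow(-145, 2) = 21025)
Add(Function('w')(-210, 210), Mul(-1, F)) = Add(210, Mul(-1, 21025)) = Add(210, -21025) = -20815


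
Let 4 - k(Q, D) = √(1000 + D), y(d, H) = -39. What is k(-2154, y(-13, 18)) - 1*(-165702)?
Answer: 165675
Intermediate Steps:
k(Q, D) = 4 - √(1000 + D)
k(-2154, y(-13, 18)) - 1*(-165702) = (4 - √(1000 - 39)) - 1*(-165702) = (4 - √961) + 165702 = (4 - 1*31) + 165702 = (4 - 31) + 165702 = -27 + 165702 = 165675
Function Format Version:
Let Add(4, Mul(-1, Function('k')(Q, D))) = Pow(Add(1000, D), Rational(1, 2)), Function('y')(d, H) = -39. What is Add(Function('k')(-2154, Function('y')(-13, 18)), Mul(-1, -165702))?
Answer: 165675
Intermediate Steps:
Function('k')(Q, D) = Add(4, Mul(-1, Pow(Add(1000, D), Rational(1, 2))))
Add(Function('k')(-2154, Function('y')(-13, 18)), Mul(-1, -165702)) = Add(Add(4, Mul(-1, Pow(Add(1000, -39), Rational(1, 2)))), Mul(-1, -165702)) = Add(Add(4, Mul(-1, Pow(961, Rational(1, 2)))), 165702) = Add(Add(4, Mul(-1, 31)), 165702) = Add(Add(4, -31), 165702) = Add(-27, 165702) = 165675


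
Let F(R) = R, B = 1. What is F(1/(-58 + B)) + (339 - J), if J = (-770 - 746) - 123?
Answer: 112745/57 ≈ 1978.0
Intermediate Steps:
J = -1639 (J = -1516 - 123 = -1639)
F(1/(-58 + B)) + (339 - J) = 1/(-58 + 1) + (339 - 1*(-1639)) = 1/(-57) + (339 + 1639) = -1/57 + 1978 = 112745/57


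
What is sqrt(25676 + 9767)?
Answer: 23*sqrt(67) ≈ 188.26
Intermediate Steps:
sqrt(25676 + 9767) = sqrt(35443) = 23*sqrt(67)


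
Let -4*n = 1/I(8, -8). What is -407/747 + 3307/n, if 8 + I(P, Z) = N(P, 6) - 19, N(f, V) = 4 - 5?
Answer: 276676441/747 ≈ 3.7038e+5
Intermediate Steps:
N(f, V) = -1
I(P, Z) = -28 (I(P, Z) = -8 + (-1 - 19) = -8 - 20 = -28)
n = 1/112 (n = -¼/(-28) = -¼*(-1/28) = 1/112 ≈ 0.0089286)
-407/747 + 3307/n = -407/747 + 3307/(1/112) = -407*1/747 + 3307*112 = -407/747 + 370384 = 276676441/747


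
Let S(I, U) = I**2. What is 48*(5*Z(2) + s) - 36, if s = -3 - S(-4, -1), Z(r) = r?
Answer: -468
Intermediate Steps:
s = -19 (s = -3 - 1*(-4)**2 = -3 - 1*16 = -3 - 16 = -19)
48*(5*Z(2) + s) - 36 = 48*(5*2 - 19) - 36 = 48*(10 - 19) - 36 = 48*(-9) - 36 = -432 - 36 = -468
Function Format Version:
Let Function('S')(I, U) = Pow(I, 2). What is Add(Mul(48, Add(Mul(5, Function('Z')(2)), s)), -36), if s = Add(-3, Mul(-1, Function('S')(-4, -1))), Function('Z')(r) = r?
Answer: -468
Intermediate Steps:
s = -19 (s = Add(-3, Mul(-1, Pow(-4, 2))) = Add(-3, Mul(-1, 16)) = Add(-3, -16) = -19)
Add(Mul(48, Add(Mul(5, Function('Z')(2)), s)), -36) = Add(Mul(48, Add(Mul(5, 2), -19)), -36) = Add(Mul(48, Add(10, -19)), -36) = Add(Mul(48, -9), -36) = Add(-432, -36) = -468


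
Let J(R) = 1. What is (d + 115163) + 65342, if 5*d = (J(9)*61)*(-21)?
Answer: 901244/5 ≈ 1.8025e+5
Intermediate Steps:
d = -1281/5 (d = ((1*61)*(-21))/5 = (61*(-21))/5 = (1/5)*(-1281) = -1281/5 ≈ -256.20)
(d + 115163) + 65342 = (-1281/5 + 115163) + 65342 = 574534/5 + 65342 = 901244/5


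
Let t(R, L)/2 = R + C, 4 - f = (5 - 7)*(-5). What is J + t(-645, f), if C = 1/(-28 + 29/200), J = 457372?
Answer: 2540832422/5571 ≈ 4.5608e+5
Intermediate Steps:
C = -200/5571 (C = 1/(-28 + 29*(1/200)) = 1/(-28 + 29/200) = 1/(-5571/200) = -200/5571 ≈ -0.035900)
f = -6 (f = 4 - (5 - 7)*(-5) = 4 - (-2)*(-5) = 4 - 1*10 = 4 - 10 = -6)
t(R, L) = -400/5571 + 2*R (t(R, L) = 2*(R - 200/5571) = 2*(-200/5571 + R) = -400/5571 + 2*R)
J + t(-645, f) = 457372 + (-400/5571 + 2*(-645)) = 457372 + (-400/5571 - 1290) = 457372 - 7186990/5571 = 2540832422/5571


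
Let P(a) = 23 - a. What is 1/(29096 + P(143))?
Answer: 1/28976 ≈ 3.4511e-5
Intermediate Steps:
1/(29096 + P(143)) = 1/(29096 + (23 - 1*143)) = 1/(29096 + (23 - 143)) = 1/(29096 - 120) = 1/28976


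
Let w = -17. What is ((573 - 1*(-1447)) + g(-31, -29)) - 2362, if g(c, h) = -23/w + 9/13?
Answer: -75130/221 ≈ -339.95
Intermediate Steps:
g(c, h) = 452/221 (g(c, h) = -23/(-17) + 9/13 = -23*(-1/17) + 9*(1/13) = 23/17 + 9/13 = 452/221)
((573 - 1*(-1447)) + g(-31, -29)) - 2362 = ((573 - 1*(-1447)) + 452/221) - 2362 = ((573 + 1447) + 452/221) - 2362 = (2020 + 452/221) - 2362 = 446872/221 - 2362 = -75130/221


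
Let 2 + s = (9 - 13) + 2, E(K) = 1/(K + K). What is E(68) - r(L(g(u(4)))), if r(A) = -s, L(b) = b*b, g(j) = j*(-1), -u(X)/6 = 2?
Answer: -543/136 ≈ -3.9926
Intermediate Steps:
u(X) = -12 (u(X) = -6*2 = -12)
E(K) = 1/(2*K)
g(j) = -j
s = -4 (s = -2 + ((9 - 13) + 2) = -2 + (-4 + 2) = -2 - 2 = -4)
L(b) = b²
r(A) = 4 (r(A) = -1*(-4) = 4)
E(68) - r(L(g(u(4)))) = (½)/68 - 1*4 = (½)*(1/68) - 4 = 1/136 - 4 = -543/136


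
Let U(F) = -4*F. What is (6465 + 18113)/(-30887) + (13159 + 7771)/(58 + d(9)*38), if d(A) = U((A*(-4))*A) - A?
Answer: -278486141/756175534 ≈ -0.36828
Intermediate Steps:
d(A) = -A + 16*A**2 (d(A) = -4*A*(-4)*A - A = -4*(-4*A)*A - A = -(-16)*A**2 - A = 16*A**2 - A = -A + 16*A**2)
(6465 + 18113)/(-30887) + (13159 + 7771)/(58 + d(9)*38) = (6465 + 18113)/(-30887) + (13159 + 7771)/(58 + (9*(-1 + 16*9))*38) = 24578*(-1/30887) + 20930/(58 + (9*(-1 + 144))*38) = -24578/30887 + 20930/(58 + (9*143)*38) = -24578/30887 + 20930/(58 + 1287*38) = -24578/30887 + 20930/(58 + 48906) = -24578/30887 + 20930/48964 = -24578/30887 + 20930*(1/48964) = -24578/30887 + 10465/24482 = -278486141/756175534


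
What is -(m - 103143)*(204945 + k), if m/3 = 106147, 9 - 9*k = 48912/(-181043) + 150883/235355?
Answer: -1880115462944628341922/42609375265 ≈ -4.4124e+10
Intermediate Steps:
k = 367679750176/383484377385 (k = 1 - (48912/(-181043) + 150883/235355)/9 = 1 - (48912*(-1/181043) + 150883*(1/235355))/9 = 1 - (-48912/181043 + 150883/235355)/9 = 1 - 1/9*15804627209/42609375265 = 1 - 15804627209/383484377385 = 367679750176/383484377385 ≈ 0.95879)
m = 318441 (m = 3*106147 = 318441)
-(m - 103143)*(204945 + k) = -(318441 - 103143)*(204945 + 367679750176/383484377385) = -215298*78593573402919001/383484377385 = -1*1880115462944628341922/42609375265 = -1880115462944628341922/42609375265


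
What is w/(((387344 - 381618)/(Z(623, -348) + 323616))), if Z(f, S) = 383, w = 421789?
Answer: 136659214211/5726 ≈ 2.3866e+7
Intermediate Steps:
w/(((387344 - 381618)/(Z(623, -348) + 323616))) = 421789/(((387344 - 381618)/(383 + 323616))) = 421789/((5726/323999)) = 421789/((5726*(1/323999))) = 421789/(5726/323999) = 421789*(323999/5726) = 136659214211/5726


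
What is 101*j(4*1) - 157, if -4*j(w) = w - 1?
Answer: -931/4 ≈ -232.75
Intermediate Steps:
j(w) = 1/4 - w/4 (j(w) = -(w - 1)/4 = -(-1 + w)/4 = 1/4 - w/4)
101*j(4*1) - 157 = 101*(1/4 - 1) - 157 = 101*(-3/4) - 157 = -303/4 - 157 = -931/4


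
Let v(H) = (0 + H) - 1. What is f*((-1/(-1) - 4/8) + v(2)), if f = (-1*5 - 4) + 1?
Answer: -12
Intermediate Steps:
v(H) = -1 + H (v(H) = H - 1 = -1 + H)
f = -8 (f = (-5 - 4) + 1 = -9 + 1 = -8)
f*((-1/(-1) - 4/8) + v(2)) = -8*((-1/(-1) - 4/8) + (-1 + 2)) = -8*((-1*(-1) - 4*1/8) + 1) = -8*((1 - 1/2) + 1) = -8*(1/2 + 1) = -8*3/2 = -12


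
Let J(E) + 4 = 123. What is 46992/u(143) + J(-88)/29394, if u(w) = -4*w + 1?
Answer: -1381214899/16783974 ≈ -82.294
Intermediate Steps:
u(w) = 1 - 4*w
J(E) = 119 (J(E) = -4 + 123 = 119)
46992/u(143) + J(-88)/29394 = 46992/(1 - 4*143) + 119/29394 = 46992/(1 - 572) + 119*(1/29394) = 46992/(-571) + 119/29394 = 46992*(-1/571) + 119/29394 = -46992/571 + 119/29394 = -1381214899/16783974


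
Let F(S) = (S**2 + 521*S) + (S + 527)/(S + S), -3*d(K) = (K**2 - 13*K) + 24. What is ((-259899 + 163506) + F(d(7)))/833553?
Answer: -1118239/10002636 ≈ -0.11179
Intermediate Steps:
d(K) = -8 - K**2/3 + 13*K/3 (d(K) = -((K**2 - 13*K) + 24)/3 = -(24 + K**2 - 13*K)/3 = -8 - K**2/3 + 13*K/3)
F(S) = S**2 + 521*S + (527 + S)/(2*S) (F(S) = (S**2 + 521*S) + (527 + S)/((2*S)) = (S**2 + 521*S) + (527 + S)*(1/(2*S)) = (S**2 + 521*S) + (527 + S)/(2*S) = S**2 + 521*S + (527 + S)/(2*S))
((-259899 + 163506) + F(d(7)))/833553 = ((-259899 + 163506) + (1/2 + (-8 - 1/3*7**2 + (13/3)*7)**2 + 521*(-8 - 1/3*7**2 + (13/3)*7) + 527/(2*(-8 - 1/3*7**2 + (13/3)*7))))/833553 = (-96393 + (1/2 + (-8 - 1/3*49 + 91/3)**2 + 521*(-8 - 1/3*49 + 91/3) + 527/(2*(-8 - 1/3*49 + 91/3))))*(1/833553) = (-96393 + (1/2 + (-8 - 49/3 + 91/3)**2 + 521*(-8 - 49/3 + 91/3) + 527/(2*(-8 - 49/3 + 91/3))))*(1/833553) = (-96393 + (1/2 + 6**2 + 521*6 + (527/2)/6))*(1/833553) = (-96393 + (1/2 + 36 + 3126 + (527/2)*(1/6)))*(1/833553) = (-96393 + (1/2 + 36 + 3126 + 527/12))*(1/833553) = (-96393 + 38477/12)*(1/833553) = -1118239/12*1/833553 = -1118239/10002636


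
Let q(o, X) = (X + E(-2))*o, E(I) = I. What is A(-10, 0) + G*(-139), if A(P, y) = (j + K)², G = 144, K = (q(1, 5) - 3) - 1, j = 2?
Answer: -20015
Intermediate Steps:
q(o, X) = o*(-2 + X) (q(o, X) = (X - 2)*o = (-2 + X)*o = o*(-2 + X))
K = -1 (K = (1*(-2 + 5) - 3) - 1 = (1*3 - 3) - 1 = (3 - 3) - 1 = 0 - 1 = -1)
A(P, y) = 1 (A(P, y) = (2 - 1)² = 1² = 1)
A(-10, 0) + G*(-139) = 1 + 144*(-139) = 1 - 20016 = -20015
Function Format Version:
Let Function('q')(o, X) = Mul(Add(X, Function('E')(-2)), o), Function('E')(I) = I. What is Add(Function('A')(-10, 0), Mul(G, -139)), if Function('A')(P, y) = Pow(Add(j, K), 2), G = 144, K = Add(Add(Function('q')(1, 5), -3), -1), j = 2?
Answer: -20015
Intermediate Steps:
Function('q')(o, X) = Mul(o, Add(-2, X)) (Function('q')(o, X) = Mul(Add(X, -2), o) = Mul(Add(-2, X), o) = Mul(o, Add(-2, X)))
K = -1 (K = Add(Add(Mul(1, Add(-2, 5)), -3), -1) = Add(Add(Mul(1, 3), -3), -1) = Add(Add(3, -3), -1) = Add(0, -1) = -1)
Function('A')(P, y) = 1 (Function('A')(P, y) = Pow(Add(2, -1), 2) = Pow(1, 2) = 1)
Add(Function('A')(-10, 0), Mul(G, -139)) = Add(1, Mul(144, -139)) = Add(1, -20016) = -20015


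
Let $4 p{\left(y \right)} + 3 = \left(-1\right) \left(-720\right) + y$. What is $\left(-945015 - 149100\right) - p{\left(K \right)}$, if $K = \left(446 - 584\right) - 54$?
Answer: $- \frac{4376985}{4} \approx -1.0942 \cdot 10^{6}$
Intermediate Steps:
$K = -192$ ($K = -138 - 54 = -192$)
$p{\left(y \right)} = \frac{717}{4} + \frac{y}{4}$ ($p{\left(y \right)} = - \frac{3}{4} + \frac{\left(-1\right) \left(-720\right) + y}{4} = - \frac{3}{4} + \frac{720 + y}{4} = - \frac{3}{4} + \left(180 + \frac{y}{4}\right) = \frac{717}{4} + \frac{y}{4}$)
$\left(-945015 - 149100\right) - p{\left(K \right)} = \left(-945015 - 149100\right) - \left(\frac{717}{4} + \frac{1}{4} \left(-192\right)\right) = \left(-945015 - 149100\right) - \left(\frac{717}{4} - 48\right) = -1094115 - \frac{525}{4} = - \frac{4376985}{4}$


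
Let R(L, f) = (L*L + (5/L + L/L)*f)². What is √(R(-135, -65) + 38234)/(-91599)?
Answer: -√240505320811/2473173 ≈ -0.19829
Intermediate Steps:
R(L, f) = (L² + f*(1 + 5/L))² (R(L, f) = (L² + (5/L + 1)*f)² = (L² + (1 + 5/L)*f)² = (L² + f*(1 + 5/L))²)
√(R(-135, -65) + 38234)/(-91599) = √(((-135)³ + 5*(-65) - 135*(-65))²/(-135)² + 38234)/(-91599) = √((-2460375 - 325 + 8775)²/18225 + 38234)*(-1/91599) = √((1/18225)*(-2451925)² + 38234)*(-1/91599) = √((1/18225)*6011936205625 + 38234)*(-1/91599) = √(240477448225/729 + 38234)*(-1/91599) = √(240505320811/729)*(-1/91599) = (√240505320811/27)*(-1/91599) = -√240505320811/2473173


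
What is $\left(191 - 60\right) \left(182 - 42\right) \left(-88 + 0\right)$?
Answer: $-1613920$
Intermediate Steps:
$\left(191 - 60\right) \left(182 - 42\right) \left(-88 + 0\right) = 131 \cdot 140 \left(-88\right) = 18340 \left(-88\right) = -1613920$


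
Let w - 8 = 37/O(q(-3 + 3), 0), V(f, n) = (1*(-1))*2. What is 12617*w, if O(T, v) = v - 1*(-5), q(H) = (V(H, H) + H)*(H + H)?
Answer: 971509/5 ≈ 1.9430e+5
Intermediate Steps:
V(f, n) = -2 (V(f, n) = -1*2 = -2)
q(H) = 2*H*(-2 + H) (q(H) = (-2 + H)*(H + H) = (-2 + H)*(2*H) = 2*H*(-2 + H))
O(T, v) = 5 + v (O(T, v) = v + 5 = 5 + v)
w = 77/5 (w = 8 + 37/(5 + 0) = 8 + 37/5 = 77/5 ≈ 15.400)
12617*w = 12617*(77/5) = 971509/5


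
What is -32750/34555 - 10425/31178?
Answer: -276263075/215471158 ≈ -1.2821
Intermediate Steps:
-32750/34555 - 10425/31178 = -32750*1/34555 - 10425*1/31178 = -6550/6911 - 10425/31178 = -276263075/215471158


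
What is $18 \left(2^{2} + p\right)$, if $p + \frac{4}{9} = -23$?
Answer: $-350$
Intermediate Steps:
$p = - \frac{211}{9}$ ($p = - \frac{4}{9} - 23 = - \frac{211}{9} \approx -23.444$)
$18 \left(2^{2} + p\right) = 18 \left(2^{2} - \frac{211}{9}\right) = 18 \left(4 - \frac{211}{9}\right) = 18 \left(- \frac{175}{9}\right) = -350$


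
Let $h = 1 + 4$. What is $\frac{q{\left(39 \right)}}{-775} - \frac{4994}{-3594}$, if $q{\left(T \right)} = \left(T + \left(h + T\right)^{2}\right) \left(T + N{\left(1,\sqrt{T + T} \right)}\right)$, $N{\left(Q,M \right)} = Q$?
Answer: $- \frac{5601113}{55707} \approx -100.55$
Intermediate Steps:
$h = 5$
$q{\left(T \right)} = \left(1 + T\right) \left(T + \left(5 + T\right)^{2}\right)$ ($q{\left(T \right)} = \left(T + \left(5 + T\right)^{2}\right) \left(T + 1\right) = \left(T + \left(5 + T\right)^{2}\right) \left(1 + T\right) = \left(1 + T\right) \left(T + \left(5 + T\right)^{2}\right)$)
$\frac{q{\left(39 \right)}}{-775} - \frac{4994}{-3594} = \frac{25 + 39^{3} + 12 \cdot 39^{2} + 36 \cdot 39}{-775} - \frac{4994}{-3594} = \left(25 + 59319 + 12 \cdot 1521 + 1404\right) \left(- \frac{1}{775}\right) - - \frac{2497}{1797} = \left(25 + 59319 + 18252 + 1404\right) \left(- \frac{1}{775}\right) + \frac{2497}{1797} = 79000 \left(- \frac{1}{775}\right) + \frac{2497}{1797} = - \frac{3160}{31} + \frac{2497}{1797} = - \frac{5601113}{55707}$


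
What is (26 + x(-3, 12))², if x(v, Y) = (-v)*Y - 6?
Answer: 3136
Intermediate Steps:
x(v, Y) = -6 - Y*v (x(v, Y) = -Y*v - 6 = -6 - Y*v)
(26 + x(-3, 12))² = (26 + (-6 - 1*12*(-3)))² = (26 + (-6 + 36))² = (26 + 30)² = 56² = 3136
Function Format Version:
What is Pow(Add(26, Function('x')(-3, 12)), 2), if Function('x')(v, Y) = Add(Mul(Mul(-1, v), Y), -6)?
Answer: 3136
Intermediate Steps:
Function('x')(v, Y) = Add(-6, Mul(-1, Y, v)) (Function('x')(v, Y) = Add(Mul(-1, Y, v), -6) = Add(-6, Mul(-1, Y, v)))
Pow(Add(26, Function('x')(-3, 12)), 2) = Pow(Add(26, Add(-6, Mul(-1, 12, -3))), 2) = Pow(Add(26, Add(-6, 36)), 2) = Pow(Add(26, 30), 2) = Pow(56, 2) = 3136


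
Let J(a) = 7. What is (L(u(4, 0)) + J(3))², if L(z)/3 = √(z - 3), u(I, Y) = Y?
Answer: 22 + 42*I*√3 ≈ 22.0 + 72.746*I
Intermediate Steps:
L(z) = 3*√(-3 + z) (L(z) = 3*√(z - 3) = 3*√(-3 + z))
(L(u(4, 0)) + J(3))² = (3*√(-3 + 0) + 7)² = (3*√(-3) + 7)² = (3*(I*√3) + 7)² = (3*I*√3 + 7)² = (7 + 3*I*√3)²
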